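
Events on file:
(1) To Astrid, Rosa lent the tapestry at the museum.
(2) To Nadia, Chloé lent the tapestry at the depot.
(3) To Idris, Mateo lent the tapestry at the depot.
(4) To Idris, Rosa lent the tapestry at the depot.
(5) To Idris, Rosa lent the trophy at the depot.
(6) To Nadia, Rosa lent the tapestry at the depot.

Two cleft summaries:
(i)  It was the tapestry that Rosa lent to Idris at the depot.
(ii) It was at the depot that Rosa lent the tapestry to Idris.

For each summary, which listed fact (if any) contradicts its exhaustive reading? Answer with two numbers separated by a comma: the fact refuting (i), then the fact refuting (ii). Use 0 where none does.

Summary (i) focuses "the tapestry" (the thing); background agent = Rosa, recipient = Idris, setting = at the depot. Fact (5) matches that background with thing = the trophy — refutes (i).
Summary (ii) focuses "at the depot" (the setting); background agent = Rosa, thing = the tapestry, recipient = Idris. No fact matches that background with a different setting, so 0.

5, 0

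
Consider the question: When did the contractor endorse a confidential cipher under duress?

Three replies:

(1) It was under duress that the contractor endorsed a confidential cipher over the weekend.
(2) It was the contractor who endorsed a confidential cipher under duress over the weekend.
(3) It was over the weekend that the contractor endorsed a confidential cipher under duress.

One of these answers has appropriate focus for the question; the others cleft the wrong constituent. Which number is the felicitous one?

The question word "when" targets the time.
Option (1) clefts "under duress" — the manner, not what was asked.
Option (2) clefts "the contractor" — the subject (agent), not what was asked.
Option (3) clefts "over the weekend" — that matches what the question asks about.
So the congruent reply is (3).

3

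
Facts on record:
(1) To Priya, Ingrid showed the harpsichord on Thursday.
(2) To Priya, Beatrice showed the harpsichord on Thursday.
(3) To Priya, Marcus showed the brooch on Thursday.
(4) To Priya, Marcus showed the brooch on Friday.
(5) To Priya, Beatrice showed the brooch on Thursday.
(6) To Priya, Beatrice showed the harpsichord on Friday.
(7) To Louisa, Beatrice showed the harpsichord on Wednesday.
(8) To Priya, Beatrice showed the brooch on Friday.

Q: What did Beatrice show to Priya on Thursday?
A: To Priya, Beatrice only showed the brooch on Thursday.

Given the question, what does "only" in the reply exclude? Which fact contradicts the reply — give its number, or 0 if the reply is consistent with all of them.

2

Answering "What did ...?" puts focus on the thing — here, "the brooch".
So "only" ranges over things; the rest (Beatrice as agent and Priya as recipient and on Thursday as setting) is presupposed.
Fact (2) keeps Beatrice as agent and Priya as recipient and on Thursday as setting but has thing = the harpsichord; that refutes the reply.
(Fact (8) would refute a reading with focus on the setting — but that is not what the question asks.)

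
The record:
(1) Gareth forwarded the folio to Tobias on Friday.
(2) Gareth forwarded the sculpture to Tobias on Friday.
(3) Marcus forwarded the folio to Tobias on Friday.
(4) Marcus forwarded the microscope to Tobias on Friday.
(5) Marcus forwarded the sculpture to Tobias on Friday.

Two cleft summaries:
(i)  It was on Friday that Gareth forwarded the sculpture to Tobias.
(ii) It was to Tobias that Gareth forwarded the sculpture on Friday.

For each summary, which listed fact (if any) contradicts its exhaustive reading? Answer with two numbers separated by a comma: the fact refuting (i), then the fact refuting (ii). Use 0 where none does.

Summary (i) focuses "on Friday" (the setting); background same agent, thing, recipient (Gareth / the sculpture / Tobias). No fact matches that background with a different setting, so 0.
Summary (ii) focuses "Tobias" (the recipient); background same agent, thing, setting (Gareth / the sculpture / on Friday). No fact matches that background with a different recipient, so 0.

0, 0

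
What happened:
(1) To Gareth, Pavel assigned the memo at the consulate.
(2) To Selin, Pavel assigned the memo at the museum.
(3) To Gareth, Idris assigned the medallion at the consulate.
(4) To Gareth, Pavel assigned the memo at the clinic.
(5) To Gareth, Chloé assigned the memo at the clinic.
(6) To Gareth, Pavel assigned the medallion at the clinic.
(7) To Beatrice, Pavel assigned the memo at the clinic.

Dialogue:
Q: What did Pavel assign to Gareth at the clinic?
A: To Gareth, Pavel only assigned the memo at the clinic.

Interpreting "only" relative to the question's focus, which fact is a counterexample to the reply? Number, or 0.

The question "What did ...?" targets the thing, so in the reply the focus falls on "the memo".
So "only" ranges over things; the rest (Pavel as agent and Gareth as recipient and at the clinic as setting) is presupposed.
Fact (6) shares the background with a different thing (the medallion) — counterexample.
(Fact (1) would refute a reading with focus on the setting — but that is not what the question asks.)

6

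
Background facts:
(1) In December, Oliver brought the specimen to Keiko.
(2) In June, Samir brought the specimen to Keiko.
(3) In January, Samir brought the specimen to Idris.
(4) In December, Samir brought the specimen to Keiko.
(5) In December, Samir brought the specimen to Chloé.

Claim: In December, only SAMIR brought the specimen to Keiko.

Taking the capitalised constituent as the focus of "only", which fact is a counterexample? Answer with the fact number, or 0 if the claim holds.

The capitals mark "Samir" as focus. So "only" rules out other agents, with the rest (thing = the specimen, recipient = Keiko, setting = in December) as background.
Fact (1) shares the background but differs in agent (Oliver) — a counterexample.

1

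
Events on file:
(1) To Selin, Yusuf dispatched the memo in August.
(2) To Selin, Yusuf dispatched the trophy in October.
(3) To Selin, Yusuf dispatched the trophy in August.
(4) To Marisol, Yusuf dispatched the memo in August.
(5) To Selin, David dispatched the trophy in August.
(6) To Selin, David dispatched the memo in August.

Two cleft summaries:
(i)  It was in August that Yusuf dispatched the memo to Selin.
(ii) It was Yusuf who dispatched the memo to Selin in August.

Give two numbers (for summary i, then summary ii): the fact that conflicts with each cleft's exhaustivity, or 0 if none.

0, 6

(i): focus "in August". No fact shares Yusuf as agent and the memo as thing and Selin as recipient with a different setting. 0.
(ii): focus "Yusuf". Looking for the memo as thing and Selin as recipient and in August as setting with some other agent — fact (6) has David there. Refuted.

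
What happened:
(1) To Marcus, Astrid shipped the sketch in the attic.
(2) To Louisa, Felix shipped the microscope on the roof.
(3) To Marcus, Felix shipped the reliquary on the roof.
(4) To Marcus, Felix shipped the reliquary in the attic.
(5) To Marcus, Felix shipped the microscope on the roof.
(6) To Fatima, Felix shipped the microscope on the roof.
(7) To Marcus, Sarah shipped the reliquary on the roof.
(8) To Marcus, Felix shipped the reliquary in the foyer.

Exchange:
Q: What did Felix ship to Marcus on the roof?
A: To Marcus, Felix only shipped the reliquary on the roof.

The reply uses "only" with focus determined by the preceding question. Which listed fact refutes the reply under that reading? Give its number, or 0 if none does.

5

The question "What did ...?" targets the thing, so in the reply the focus falls on "the reliquary".
So "only" ranges over things; the rest (Felix as agent and Marcus as recipient and on the roof as setting) is presupposed.
Fact (5) shares the background with a different thing (the microscope) — counterexample.
(Fact (4) would refute a reading with focus on the setting — but that is not what the question asks.)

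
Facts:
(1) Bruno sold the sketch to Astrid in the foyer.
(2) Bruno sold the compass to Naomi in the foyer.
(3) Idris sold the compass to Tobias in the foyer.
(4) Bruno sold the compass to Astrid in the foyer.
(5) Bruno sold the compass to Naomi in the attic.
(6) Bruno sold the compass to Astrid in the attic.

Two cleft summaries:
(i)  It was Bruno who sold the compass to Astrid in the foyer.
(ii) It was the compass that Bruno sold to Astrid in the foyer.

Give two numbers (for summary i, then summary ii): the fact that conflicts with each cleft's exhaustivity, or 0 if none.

0, 1

(i): focus "Bruno". No fact shares same thing, recipient, setting (the compass / Astrid / in the foyer) with a different agent. 0.
(ii): focus "the compass". Looking for same agent, recipient, setting (Bruno / Astrid / in the foyer) with some other thing — fact (1) has the sketch there. Refuted.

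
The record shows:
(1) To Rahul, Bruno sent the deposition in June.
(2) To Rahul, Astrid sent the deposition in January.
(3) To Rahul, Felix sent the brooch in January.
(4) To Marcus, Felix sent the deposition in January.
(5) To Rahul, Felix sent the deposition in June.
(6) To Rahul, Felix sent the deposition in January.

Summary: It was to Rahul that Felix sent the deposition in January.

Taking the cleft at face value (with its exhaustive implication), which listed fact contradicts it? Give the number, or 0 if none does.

4

The cleft puts "Rahul" in focus and presupposes the open proposition with agent = Felix, thing = the deposition, setting = in January.
The exhaustive reading says no other recipient fits that background.
Fact (4) shares the background but with recipient = Marcus; exhaustivity is violated.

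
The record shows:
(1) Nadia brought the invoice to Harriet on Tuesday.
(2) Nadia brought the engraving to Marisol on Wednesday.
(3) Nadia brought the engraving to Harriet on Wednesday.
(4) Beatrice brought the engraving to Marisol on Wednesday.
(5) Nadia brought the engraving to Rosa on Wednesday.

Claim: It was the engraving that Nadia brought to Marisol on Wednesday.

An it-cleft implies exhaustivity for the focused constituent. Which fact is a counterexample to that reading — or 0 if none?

0

The cleft puts "the engraving" in focus and presupposes the open proposition with agent = Nadia, recipient = Marisol, setting = on Wednesday.
The exhaustive reading says no other thing fits that background.
No listed fact matches the background with a different thing. Exhaustivity holds.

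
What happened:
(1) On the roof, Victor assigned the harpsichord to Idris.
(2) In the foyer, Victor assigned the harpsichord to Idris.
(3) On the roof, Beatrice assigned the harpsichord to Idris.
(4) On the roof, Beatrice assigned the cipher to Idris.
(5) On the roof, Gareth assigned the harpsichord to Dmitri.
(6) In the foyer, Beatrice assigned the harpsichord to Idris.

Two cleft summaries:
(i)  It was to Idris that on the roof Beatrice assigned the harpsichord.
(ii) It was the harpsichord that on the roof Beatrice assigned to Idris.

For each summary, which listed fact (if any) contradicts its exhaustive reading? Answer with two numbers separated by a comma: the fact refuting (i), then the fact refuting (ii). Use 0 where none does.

Summary (i) focuses "Idris" (the recipient); background agent = Beatrice, thing = the harpsichord, setting = on the roof. No fact matches that background with a different recipient, so 0.
Summary (ii) focuses "the harpsichord" (the thing); background agent = Beatrice, recipient = Idris, setting = on the roof. Fact (4) matches that background with thing = the cipher — refutes (ii).

0, 4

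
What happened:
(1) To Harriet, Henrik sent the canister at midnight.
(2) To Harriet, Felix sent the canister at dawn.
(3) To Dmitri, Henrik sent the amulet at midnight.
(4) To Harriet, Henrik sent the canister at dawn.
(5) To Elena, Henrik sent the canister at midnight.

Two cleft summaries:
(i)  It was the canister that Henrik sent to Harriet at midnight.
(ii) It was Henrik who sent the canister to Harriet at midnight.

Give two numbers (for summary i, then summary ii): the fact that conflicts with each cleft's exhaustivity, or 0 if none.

0, 0

Summary (i) focuses "the canister" (the thing); background Henrik as agent and Harriet as recipient and at midnight as setting. No fact matches that background with a different thing, so 0.
Summary (ii) focuses "Henrik" (the agent); background the canister as thing and Harriet as recipient and at midnight as setting. No fact matches that background with a different agent, so 0.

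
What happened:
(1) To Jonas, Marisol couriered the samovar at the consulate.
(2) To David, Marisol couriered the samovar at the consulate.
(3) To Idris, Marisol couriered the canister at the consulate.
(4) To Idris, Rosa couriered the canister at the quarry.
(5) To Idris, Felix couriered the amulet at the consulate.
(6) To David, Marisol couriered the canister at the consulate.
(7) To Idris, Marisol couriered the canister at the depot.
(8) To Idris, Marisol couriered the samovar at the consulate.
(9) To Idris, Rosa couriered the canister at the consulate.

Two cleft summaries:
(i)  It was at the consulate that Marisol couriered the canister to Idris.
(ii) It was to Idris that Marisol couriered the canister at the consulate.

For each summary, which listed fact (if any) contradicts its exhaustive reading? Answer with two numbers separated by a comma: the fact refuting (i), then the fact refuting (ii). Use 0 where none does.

7, 6

(i): focus "at the consulate". Looking for same agent, thing, recipient (Marisol / the canister / Idris) with some other setting — fact (7) has at the depot there. Refuted.
(ii): focus "Idris". Looking for same agent, thing, setting (Marisol / the canister / at the consulate) with some other recipient — fact (6) has David there. Refuted.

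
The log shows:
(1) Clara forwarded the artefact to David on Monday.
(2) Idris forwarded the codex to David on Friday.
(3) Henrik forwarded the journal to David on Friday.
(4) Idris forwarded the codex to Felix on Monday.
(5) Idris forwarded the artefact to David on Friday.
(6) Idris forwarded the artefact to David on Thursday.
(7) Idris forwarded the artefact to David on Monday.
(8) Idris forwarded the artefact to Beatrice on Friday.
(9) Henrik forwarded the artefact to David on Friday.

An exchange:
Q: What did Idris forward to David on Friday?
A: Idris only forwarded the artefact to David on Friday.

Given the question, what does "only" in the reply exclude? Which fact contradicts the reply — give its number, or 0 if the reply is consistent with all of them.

Answering "What did ...?" puts focus on the thing — here, "the artefact".
"Only" then excludes alternative things while the background — Idris as agent and David as recipient and on Friday as setting — is held fixed.
Fact (2) shares the background with a different thing (the codex) — counterexample.
(Fact (8) would refute a reading with focus on the recipient — but that is not what the question asks.)

2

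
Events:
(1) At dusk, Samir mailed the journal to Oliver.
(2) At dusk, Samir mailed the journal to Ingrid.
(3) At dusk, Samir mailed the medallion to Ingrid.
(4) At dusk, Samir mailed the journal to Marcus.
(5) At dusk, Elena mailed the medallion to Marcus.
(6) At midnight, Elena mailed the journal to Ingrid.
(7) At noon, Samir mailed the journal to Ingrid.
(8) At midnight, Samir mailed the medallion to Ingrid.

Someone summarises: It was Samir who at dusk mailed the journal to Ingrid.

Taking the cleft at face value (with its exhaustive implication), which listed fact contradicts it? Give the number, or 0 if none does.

Focus of the cleft: "Samir" (the agent). Presupposed background: same thing, recipient, setting (the journal / Ingrid / at dusk).
The exhaustive reading says no other agent fits that background.
Every other fact differs from the presupposition on some backgrounded slot, so none challenges the exhaustivity.

0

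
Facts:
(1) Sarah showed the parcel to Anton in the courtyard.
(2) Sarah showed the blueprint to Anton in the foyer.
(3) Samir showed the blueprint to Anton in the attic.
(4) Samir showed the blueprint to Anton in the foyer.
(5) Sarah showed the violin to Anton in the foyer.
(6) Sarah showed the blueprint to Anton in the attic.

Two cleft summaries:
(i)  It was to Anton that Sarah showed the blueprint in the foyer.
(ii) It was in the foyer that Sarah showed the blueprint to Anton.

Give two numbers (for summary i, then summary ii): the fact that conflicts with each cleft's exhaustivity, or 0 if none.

0, 6

(i): focus "Anton". No fact shares Sarah as agent and the blueprint as thing and in the foyer as setting with a different recipient. 0.
(ii): focus "in the foyer". Looking for Sarah as agent and the blueprint as thing and Anton as recipient with some other setting — fact (6) has in the attic there. Refuted.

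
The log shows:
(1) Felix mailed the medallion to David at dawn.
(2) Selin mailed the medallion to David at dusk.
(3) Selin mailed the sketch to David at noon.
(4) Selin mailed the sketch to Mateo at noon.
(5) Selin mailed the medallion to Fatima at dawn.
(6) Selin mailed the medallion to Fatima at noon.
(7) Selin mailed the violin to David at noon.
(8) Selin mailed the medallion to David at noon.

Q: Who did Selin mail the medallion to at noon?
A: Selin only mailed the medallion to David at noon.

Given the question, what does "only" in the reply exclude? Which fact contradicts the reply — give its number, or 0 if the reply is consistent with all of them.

6

Answering "Who did ... to ...?" puts focus on the recipient — here, "David".
"Only" then excludes alternative recipients while the background — Selin as agent and the medallion as thing and at noon as setting — is held fixed.
Fact (6) keeps Selin as agent and the medallion as thing and at noon as setting but has recipient = Fatima; that refutes the reply.
(Fact (3) would refute a reading with focus on the thing — but that is not what the question asks.)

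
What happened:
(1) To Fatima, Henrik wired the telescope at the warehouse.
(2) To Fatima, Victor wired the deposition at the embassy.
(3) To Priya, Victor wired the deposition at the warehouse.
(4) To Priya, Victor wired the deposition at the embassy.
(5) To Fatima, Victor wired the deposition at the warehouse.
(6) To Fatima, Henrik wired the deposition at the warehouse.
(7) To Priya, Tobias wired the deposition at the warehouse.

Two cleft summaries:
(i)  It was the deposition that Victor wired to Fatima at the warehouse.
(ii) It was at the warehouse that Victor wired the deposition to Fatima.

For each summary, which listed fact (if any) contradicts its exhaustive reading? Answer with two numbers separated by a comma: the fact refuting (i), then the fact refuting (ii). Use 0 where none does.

0, 2

(i): focus "the deposition". No fact shares Victor as agent and Fatima as recipient and at the warehouse as setting with a different thing. 0.
(ii): focus "at the warehouse". Looking for Victor as agent and the deposition as thing and Fatima as recipient with some other setting — fact (2) has at the embassy there. Refuted.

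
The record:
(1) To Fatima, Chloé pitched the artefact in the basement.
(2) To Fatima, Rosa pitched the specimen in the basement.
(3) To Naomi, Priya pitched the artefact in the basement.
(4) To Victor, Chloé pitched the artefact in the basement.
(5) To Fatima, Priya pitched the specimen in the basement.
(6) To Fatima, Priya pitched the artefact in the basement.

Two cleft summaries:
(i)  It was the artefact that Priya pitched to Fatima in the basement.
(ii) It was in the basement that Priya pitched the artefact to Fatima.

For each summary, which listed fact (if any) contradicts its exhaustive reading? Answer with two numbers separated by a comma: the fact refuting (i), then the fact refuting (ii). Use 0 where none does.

(i): focus "the artefact". Looking for agent = Priya, recipient = Fatima, setting = in the basement with some other thing — fact (5) has the specimen there. Refuted.
(ii): focus "in the basement". No fact shares agent = Priya, thing = the artefact, recipient = Fatima with a different setting. 0.

5, 0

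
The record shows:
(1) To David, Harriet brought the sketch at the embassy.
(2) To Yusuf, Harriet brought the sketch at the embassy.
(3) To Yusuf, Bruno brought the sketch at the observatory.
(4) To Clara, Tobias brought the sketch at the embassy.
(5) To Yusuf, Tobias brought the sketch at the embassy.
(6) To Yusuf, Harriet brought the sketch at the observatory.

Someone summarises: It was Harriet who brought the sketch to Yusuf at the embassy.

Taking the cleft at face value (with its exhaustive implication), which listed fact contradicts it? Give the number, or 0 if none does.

5

Focus of the cleft: "Harriet" (the agent). Presupposed background: same thing, recipient, setting (the sketch / Yusuf / at the embassy).
The exhaustive reading says no other agent fits that background.
But fact (5) also has same thing, recipient, setting (the sketch / Yusuf / at the embassy), with agent = Tobias — so the exhaustive reading fails.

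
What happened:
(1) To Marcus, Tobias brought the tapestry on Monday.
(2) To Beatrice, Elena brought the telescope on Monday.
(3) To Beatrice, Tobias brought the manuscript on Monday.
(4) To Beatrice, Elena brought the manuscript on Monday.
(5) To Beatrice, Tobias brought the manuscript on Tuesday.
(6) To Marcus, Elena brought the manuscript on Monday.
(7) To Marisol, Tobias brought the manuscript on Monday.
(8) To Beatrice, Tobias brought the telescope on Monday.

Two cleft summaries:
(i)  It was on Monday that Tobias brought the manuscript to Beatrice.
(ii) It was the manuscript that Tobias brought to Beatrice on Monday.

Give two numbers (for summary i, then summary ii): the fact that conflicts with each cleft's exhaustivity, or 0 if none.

(i): focus "on Monday". Looking for Tobias as agent and the manuscript as thing and Beatrice as recipient with some other setting — fact (5) has on Tuesday there. Refuted.
(ii): focus "the manuscript". Looking for Tobias as agent and Beatrice as recipient and on Monday as setting with some other thing — fact (8) has the telescope there. Refuted.

5, 8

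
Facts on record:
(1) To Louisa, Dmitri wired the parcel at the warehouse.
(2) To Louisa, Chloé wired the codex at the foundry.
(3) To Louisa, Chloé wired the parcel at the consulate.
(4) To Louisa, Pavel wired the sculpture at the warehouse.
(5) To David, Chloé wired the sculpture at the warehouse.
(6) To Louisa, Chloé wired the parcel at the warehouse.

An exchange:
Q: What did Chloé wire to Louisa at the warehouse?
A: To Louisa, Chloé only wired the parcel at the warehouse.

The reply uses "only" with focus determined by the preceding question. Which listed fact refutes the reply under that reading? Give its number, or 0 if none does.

0

The question "What did ...?" targets the thing, so in the reply the focus falls on "the parcel".
"Only" then excludes alternative things while the background — same agent, recipient, setting (Chloé / Louisa / at the warehouse) — is held fixed.
No fact keeps same agent, recipient, setting (Chloé / Louisa / at the warehouse) while changing the thing; every other fact differs on something backgrounded. The reply stands.
(Fact (3) would refute a reading with focus on the setting — but that is not what the question asks.)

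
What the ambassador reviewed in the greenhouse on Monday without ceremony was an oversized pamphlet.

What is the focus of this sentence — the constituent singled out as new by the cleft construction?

an oversized pamphlet

In a pseudo-cleft "What ... was X", the post-copular constituent X is the focus.
Here the focus is "an oversized pamphlet". The backgrounded (presupposed) material includes "the ambassador", "without ceremony", "on Monday" and "in the greenhouse".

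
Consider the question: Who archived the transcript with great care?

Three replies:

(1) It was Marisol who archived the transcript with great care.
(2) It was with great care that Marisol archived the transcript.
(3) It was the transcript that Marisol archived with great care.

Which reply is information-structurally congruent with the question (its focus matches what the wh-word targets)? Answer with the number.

1

The question word "who" targets the subject (agent).
Option (1) clefts "Marisol" — that matches what the question asks about.
Option (2) clefts "with great care" — the manner, not what was asked.
Option (3) clefts "the transcript" — the direct object, not what was asked.
So the congruent reply is (1).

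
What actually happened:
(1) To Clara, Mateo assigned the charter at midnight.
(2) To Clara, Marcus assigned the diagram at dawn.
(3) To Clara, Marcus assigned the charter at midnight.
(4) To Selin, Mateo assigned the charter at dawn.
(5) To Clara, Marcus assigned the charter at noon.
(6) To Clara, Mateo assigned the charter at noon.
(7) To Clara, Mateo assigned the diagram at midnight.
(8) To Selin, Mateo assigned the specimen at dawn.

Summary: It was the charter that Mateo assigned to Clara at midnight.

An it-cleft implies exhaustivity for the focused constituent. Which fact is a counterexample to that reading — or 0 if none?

Focus of the cleft: "the charter" (the thing). Presupposed background: agent = Mateo, recipient = Clara, setting = at midnight.
Exhaustivity: the charter is the only thing satisfying that background.
But fact (7) also has agent = Mateo, recipient = Clara, setting = at midnight, with thing = the diagram — so the exhaustive reading fails.

7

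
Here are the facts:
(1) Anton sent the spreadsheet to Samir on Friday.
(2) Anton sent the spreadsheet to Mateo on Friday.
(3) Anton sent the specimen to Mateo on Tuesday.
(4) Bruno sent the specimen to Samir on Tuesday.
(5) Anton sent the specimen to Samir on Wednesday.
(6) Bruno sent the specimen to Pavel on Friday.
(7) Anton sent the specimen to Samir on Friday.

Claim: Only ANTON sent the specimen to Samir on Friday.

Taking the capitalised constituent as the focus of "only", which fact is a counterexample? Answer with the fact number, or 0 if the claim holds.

0

The capitals mark "Anton" as focus. So "only" rules out other agents, with the rest (thing = the specimen, recipient = Samir, setting = on Friday) as background.
Every other fact changes something in the background, not just the agent. Nothing refutes the claim.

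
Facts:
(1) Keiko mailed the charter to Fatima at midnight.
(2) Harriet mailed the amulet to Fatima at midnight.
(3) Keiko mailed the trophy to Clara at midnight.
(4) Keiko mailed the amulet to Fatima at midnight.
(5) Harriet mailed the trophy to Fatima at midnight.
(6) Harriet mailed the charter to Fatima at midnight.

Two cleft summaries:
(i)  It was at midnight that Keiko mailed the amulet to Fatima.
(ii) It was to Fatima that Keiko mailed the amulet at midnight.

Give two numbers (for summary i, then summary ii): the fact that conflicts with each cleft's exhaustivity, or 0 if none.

(i): focus "at midnight". No fact shares agent = Keiko, thing = the amulet, recipient = Fatima with a different setting. 0.
(ii): focus "Fatima". No fact shares agent = Keiko, thing = the amulet, setting = at midnight with a different recipient. 0.

0, 0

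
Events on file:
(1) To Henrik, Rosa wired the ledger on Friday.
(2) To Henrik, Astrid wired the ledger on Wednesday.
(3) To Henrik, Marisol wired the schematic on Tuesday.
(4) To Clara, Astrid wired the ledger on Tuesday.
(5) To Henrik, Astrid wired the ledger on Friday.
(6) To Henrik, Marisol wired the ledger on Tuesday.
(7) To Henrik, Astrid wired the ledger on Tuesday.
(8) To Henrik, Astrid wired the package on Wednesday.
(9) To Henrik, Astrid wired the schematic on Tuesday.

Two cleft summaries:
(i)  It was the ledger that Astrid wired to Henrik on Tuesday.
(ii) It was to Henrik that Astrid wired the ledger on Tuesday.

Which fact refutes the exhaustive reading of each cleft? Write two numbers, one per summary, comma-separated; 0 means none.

(i): focus "the ledger". Looking for agent = Astrid, recipient = Henrik, setting = on Tuesday with some other thing — fact (9) has the schematic there. Refuted.
(ii): focus "Henrik". Looking for agent = Astrid, thing = the ledger, setting = on Tuesday with some other recipient — fact (4) has Clara there. Refuted.

9, 4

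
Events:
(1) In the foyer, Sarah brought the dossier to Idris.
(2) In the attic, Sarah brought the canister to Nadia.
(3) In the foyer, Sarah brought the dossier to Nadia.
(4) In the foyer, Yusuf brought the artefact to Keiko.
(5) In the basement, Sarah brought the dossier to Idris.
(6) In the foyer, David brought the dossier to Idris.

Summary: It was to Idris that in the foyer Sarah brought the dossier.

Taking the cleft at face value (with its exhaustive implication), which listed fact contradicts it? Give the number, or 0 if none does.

3

The cleft puts "Idris" in focus and presupposes the open proposition with same agent, thing, setting (Sarah / the dossier / in the foyer).
Exhaustivity: Idris is the only recipient satisfying that background.
But fact (3) also has same agent, thing, setting (Sarah / the dossier / in the foyer), with recipient = Nadia — so the exhaustive reading fails.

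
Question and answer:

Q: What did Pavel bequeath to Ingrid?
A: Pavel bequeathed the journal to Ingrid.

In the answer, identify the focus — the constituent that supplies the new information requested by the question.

the journal

The wh-word "what" asks about the direct object.
In the answer, "Pavel" and "to Ingrid" are given — repeated from the question.
The constituent filling the direct object gap is "the journal"; that is the focus and would carry nuclear stress.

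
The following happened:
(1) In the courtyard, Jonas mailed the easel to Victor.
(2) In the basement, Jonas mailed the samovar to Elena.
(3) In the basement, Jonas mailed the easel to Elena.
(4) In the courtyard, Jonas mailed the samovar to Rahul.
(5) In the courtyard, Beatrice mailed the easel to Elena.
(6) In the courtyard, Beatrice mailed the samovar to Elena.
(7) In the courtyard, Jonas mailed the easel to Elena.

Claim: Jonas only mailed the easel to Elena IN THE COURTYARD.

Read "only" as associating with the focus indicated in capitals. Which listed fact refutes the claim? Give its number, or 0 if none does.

Focus (in capitals) is "in the courtyard" — the setting. "Only" excludes alternative settings while holding fixed same agent, thing, recipient (Jonas / the easel / Elena).
Fact (3) shares the background but differs in setting (in the basement) — a counterexample.

3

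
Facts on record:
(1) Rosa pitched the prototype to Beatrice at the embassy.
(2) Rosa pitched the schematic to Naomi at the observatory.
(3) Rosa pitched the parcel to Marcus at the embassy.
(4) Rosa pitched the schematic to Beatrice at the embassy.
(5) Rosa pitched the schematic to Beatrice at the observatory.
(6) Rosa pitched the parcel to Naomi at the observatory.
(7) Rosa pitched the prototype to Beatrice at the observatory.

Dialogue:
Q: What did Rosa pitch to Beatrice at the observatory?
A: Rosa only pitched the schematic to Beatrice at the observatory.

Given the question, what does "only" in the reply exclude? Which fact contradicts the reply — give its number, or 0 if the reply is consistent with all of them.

Answering "What did ...?" puts focus on the thing — here, "the schematic".
"Only" then excludes alternative things while the background — same agent, recipient, setting (Rosa / Beatrice / at the observatory) — is held fixed.
Fact (7) keeps same agent, recipient, setting (Rosa / Beatrice / at the observatory) but has thing = the prototype; that refutes the reply.
(Fact (2) would refute a reading with focus on the recipient — but that is not what the question asks.)

7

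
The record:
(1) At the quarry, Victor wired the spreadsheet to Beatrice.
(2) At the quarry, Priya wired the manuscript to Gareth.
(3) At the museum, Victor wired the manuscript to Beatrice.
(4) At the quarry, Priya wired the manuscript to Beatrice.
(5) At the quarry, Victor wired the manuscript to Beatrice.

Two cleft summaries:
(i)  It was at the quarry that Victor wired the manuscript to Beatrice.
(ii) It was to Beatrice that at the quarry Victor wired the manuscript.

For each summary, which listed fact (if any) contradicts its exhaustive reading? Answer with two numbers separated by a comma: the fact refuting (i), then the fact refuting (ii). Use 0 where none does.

3, 0

Summary (i) focuses "at the quarry" (the setting); background same agent, thing, recipient (Victor / the manuscript / Beatrice). Fact (3) matches that background with setting = at the museum — refutes (i).
Summary (ii) focuses "Beatrice" (the recipient); background same agent, thing, setting (Victor / the manuscript / at the quarry). No fact matches that background with a different recipient, so 0.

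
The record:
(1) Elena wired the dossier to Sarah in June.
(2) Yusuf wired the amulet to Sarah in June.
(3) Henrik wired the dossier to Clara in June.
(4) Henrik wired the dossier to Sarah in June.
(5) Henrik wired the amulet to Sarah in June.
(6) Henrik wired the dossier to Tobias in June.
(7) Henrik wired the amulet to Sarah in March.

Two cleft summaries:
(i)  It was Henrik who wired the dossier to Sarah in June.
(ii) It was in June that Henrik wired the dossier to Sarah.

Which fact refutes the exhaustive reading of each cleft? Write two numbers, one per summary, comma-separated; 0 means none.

1, 0

Summary (i) focuses "Henrik" (the agent); background the dossier as thing and Sarah as recipient and in June as setting. Fact (1) matches that background with agent = Elena — refutes (i).
Summary (ii) focuses "in June" (the setting); background Henrik as agent and the dossier as thing and Sarah as recipient. No fact matches that background with a different setting, so 0.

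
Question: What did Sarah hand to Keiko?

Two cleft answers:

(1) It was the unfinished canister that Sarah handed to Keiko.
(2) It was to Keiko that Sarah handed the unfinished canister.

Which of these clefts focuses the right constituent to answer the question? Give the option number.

The question word "what" targets the direct object.
Option (1) clefts "the unfinished canister" — that matches what the question asks about.
Option (2) clefts "to Keiko" — the recipient, not what was asked.
So the congruent reply is (1).

1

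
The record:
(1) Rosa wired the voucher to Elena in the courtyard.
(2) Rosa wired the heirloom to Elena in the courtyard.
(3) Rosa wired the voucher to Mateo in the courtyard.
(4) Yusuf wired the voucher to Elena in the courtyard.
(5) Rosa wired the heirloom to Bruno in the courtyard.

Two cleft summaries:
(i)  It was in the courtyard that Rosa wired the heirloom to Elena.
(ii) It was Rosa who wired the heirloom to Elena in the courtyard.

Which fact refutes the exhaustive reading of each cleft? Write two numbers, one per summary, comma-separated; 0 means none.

0, 0

Summary (i) focuses "in the courtyard" (the setting); background agent = Rosa, thing = the heirloom, recipient = Elena. No fact matches that background with a different setting, so 0.
Summary (ii) focuses "Rosa" (the agent); background thing = the heirloom, recipient = Elena, setting = in the courtyard. No fact matches that background with a different agent, so 0.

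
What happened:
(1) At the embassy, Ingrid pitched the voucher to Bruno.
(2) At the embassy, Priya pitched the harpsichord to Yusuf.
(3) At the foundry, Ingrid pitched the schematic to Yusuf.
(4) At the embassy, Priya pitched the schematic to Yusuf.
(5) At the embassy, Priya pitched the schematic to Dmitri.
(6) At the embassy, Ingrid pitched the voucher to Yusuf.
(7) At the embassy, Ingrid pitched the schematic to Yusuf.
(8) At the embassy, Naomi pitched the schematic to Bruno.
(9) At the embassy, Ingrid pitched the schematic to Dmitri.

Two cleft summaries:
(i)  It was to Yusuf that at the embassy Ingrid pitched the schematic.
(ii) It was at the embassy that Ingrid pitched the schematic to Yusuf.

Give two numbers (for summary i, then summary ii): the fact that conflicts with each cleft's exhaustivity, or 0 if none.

(i): focus "Yusuf". Looking for same agent, thing, setting (Ingrid / the schematic / at the embassy) with some other recipient — fact (9) has Dmitri there. Refuted.
(ii): focus "at the embassy". Looking for same agent, thing, recipient (Ingrid / the schematic / Yusuf) with some other setting — fact (3) has at the foundry there. Refuted.

9, 3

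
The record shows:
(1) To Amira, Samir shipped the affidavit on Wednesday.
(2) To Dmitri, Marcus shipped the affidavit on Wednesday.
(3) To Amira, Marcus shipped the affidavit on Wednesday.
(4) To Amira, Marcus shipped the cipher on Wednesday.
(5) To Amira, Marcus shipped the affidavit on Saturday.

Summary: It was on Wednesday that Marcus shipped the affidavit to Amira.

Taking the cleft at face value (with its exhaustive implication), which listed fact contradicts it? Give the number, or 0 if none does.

Focus of the cleft: "on Wednesday" (the setting). Presupposed background: agent = Marcus, thing = the affidavit, recipient = Amira.
Exhaustivity: on Wednesday is the only setting satisfying that background.
Fact (5) shares the background but with setting = on Saturday; exhaustivity is violated.

5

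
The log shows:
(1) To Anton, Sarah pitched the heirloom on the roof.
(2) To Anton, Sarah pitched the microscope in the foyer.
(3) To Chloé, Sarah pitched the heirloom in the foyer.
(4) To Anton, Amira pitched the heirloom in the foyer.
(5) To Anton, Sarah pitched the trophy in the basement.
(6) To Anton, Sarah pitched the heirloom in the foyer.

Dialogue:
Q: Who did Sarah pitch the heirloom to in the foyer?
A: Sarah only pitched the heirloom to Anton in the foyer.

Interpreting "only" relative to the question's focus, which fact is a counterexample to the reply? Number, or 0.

Answering "Who did ... to ...?" puts focus on the recipient — here, "Anton".
"Only" then excludes alternative recipients while the background — agent = Sarah, thing = the heirloom, setting = in the foyer — is held fixed.
Fact (3) keeps agent = Sarah, thing = the heirloom, setting = in the foyer but has recipient = Chloé; that refutes the reply.
(Fact (2) would refute a reading with focus on the thing — but that is not what the question asks.)

3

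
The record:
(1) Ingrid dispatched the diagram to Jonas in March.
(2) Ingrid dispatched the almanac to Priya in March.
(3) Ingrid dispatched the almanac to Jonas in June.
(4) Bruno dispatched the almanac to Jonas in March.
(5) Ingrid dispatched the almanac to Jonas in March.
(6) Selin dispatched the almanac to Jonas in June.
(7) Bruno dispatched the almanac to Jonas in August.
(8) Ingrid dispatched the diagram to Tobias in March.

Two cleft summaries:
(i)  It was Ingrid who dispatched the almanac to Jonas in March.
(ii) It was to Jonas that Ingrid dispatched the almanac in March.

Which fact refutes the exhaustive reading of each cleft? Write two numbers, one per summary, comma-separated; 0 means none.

Summary (i) focuses "Ingrid" (the agent); background the almanac as thing and Jonas as recipient and in March as setting. Fact (4) matches that background with agent = Bruno — refutes (i).
Summary (ii) focuses "Jonas" (the recipient); background Ingrid as agent and the almanac as thing and in March as setting. Fact (2) matches that background with recipient = Priya — refutes (ii).

4, 2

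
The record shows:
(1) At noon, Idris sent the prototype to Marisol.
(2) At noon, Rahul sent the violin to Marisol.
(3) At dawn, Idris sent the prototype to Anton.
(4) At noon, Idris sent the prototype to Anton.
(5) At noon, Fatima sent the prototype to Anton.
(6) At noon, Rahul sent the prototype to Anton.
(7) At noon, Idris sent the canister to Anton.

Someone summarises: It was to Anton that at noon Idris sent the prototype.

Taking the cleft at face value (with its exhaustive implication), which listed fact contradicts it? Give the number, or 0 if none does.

Focus of the cleft: "Anton" (the recipient). Presupposed background: same agent, thing, setting (Idris / the prototype / at noon).
The exhaustive reading says no other recipient fits that background.
Fact (1) shares the background but with recipient = Marisol; exhaustivity is violated.

1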